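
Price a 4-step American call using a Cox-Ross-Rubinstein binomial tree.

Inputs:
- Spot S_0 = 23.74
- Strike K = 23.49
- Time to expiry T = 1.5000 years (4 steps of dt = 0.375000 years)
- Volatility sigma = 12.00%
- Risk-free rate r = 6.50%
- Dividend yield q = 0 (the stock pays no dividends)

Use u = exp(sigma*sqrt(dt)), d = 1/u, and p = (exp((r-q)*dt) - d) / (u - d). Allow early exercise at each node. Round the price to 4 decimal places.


dt = T/N = 0.375000
u = exp(sigma*sqrt(dt)) = 1.076252; d = 1/u = 0.929150
p = (exp((r-q)*dt) - d) / (u - d) = 0.649375
Discount per step: exp(-r*dt) = 0.975920
Stock lattice S(k, i) with i counting down-moves:
  k=0: S(0,0) = 23.7400
  k=1: S(1,0) = 25.5502; S(1,1) = 22.0580
  k=2: S(2,0) = 27.4985; S(2,1) = 23.7400; S(2,2) = 20.4952
  k=3: S(3,0) = 29.5953; S(3,1) = 25.5502; S(3,2) = 22.0580; S(3,3) = 19.0431
  k=4: S(4,0) = 31.8520; S(4,1) = 27.4985; S(4,2) = 23.7400; S(4,3) = 20.4952; S(4,4) = 17.6939
Terminal payoffs V(N, i) = max(S_T - K, 0):
  V(4,0) = 8.361999; V(4,1) = 4.008481; V(4,2) = 0.250000; V(4,3) = 0.000000; V(4,4) = 0.000000
Backward induction: V(k, i) = exp(-r*dt) * [p * V(k+1, i) + (1-p) * V(k+1, i+1)]; then take max(V_cont, immediate exercise) for American.
  V(3,0) = exp(-r*dt) * [p*8.361999 + (1-p)*4.008481] = 6.670944; exercise = 6.105297; V(3,0) = max -> 6.670944
  V(3,1) = exp(-r*dt) * [p*4.008481 + (1-p)*0.250000] = 2.625871; exercise = 2.060224; V(3,1) = max -> 2.625871
  V(3,2) = exp(-r*dt) * [p*0.250000 + (1-p)*0.000000] = 0.158434; exercise = 0.000000; V(3,2) = max -> 0.158434
  V(3,3) = exp(-r*dt) * [p*0.000000 + (1-p)*0.000000] = 0.000000; exercise = 0.000000; V(3,3) = max -> 0.000000
  V(2,0) = exp(-r*dt) * [p*6.670944 + (1-p)*2.625871] = 5.126154; exercise = 4.008481; V(2,0) = max -> 5.126154
  V(2,1) = exp(-r*dt) * [p*2.625871 + (1-p)*0.158434] = 1.718327; exercise = 0.250000; V(2,1) = max -> 1.718327
  V(2,2) = exp(-r*dt) * [p*0.158434 + (1-p)*0.000000] = 0.100406; exercise = 0.000000; V(2,2) = max -> 0.100406
  V(1,0) = exp(-r*dt) * [p*5.126154 + (1-p)*1.718327] = 3.836617; exercise = 2.060224; V(1,0) = max -> 3.836617
  V(1,1) = exp(-r*dt) * [p*1.718327 + (1-p)*0.100406] = 1.123325; exercise = 0.000000; V(1,1) = max -> 1.123325
  V(0,0) = exp(-r*dt) * [p*3.836617 + (1-p)*1.123325] = 2.815790; exercise = 0.250000; V(0,0) = max -> 2.815790

Answer: Price = V(0,0) = 2.8158


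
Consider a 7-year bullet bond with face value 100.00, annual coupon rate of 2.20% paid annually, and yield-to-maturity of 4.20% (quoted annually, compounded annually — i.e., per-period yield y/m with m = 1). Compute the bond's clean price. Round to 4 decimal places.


Answer: Price = 88.0841

Derivation:
Coupon per period c = face * coupon_rate / m = 2.200000
Periods per year m = 1; per-period yield y/m = 0.042000
Number of cashflows N = 7
Cashflows (t years, CF_t, discount factor 1/(1+y/m)^(m*t), PV):
  t = 1.0000: CF_t = 2.200000, DF = 0.959693, PV = 2.111324
  t = 2.0000: CF_t = 2.200000, DF = 0.921010, PV = 2.026223
  t = 3.0000: CF_t = 2.200000, DF = 0.883887, PV = 1.944552
  t = 4.0000: CF_t = 2.200000, DF = 0.848260, PV = 1.866173
  t = 5.0000: CF_t = 2.200000, DF = 0.814069, PV = 1.790953
  t = 6.0000: CF_t = 2.200000, DF = 0.781257, PV = 1.718764
  t = 7.0000: CF_t = 102.200000, DF = 0.749766, PV = 76.626125
Price P = sum_t PV_t = 88.084114


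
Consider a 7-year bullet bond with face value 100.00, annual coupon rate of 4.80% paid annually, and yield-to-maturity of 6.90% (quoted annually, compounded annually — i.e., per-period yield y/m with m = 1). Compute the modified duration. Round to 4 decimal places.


Coupon per period c = face * coupon_rate / m = 4.800000
Periods per year m = 1; per-period yield y/m = 0.069000
Number of cashflows N = 7
Cashflows (t years, CF_t, discount factor 1/(1+y/m)^(m*t), PV):
  t = 1.0000: CF_t = 4.800000, DF = 0.935454, PV = 4.490178
  t = 2.0000: CF_t = 4.800000, DF = 0.875074, PV = 4.200353
  t = 3.0000: CF_t = 4.800000, DF = 0.818591, PV = 3.929236
  t = 4.0000: CF_t = 4.800000, DF = 0.765754, PV = 3.675618
  t = 5.0000: CF_t = 4.800000, DF = 0.716327, PV = 3.438371
  t = 6.0000: CF_t = 4.800000, DF = 0.670091, PV = 3.216437
  t = 7.0000: CF_t = 104.800000, DF = 0.626839, PV = 65.692735
Price P = sum_t PV_t = 88.642928
First compute Macaulay numerator sum_t t * PV_t:
  t * PV_t at t = 1.0000: 4.490178
  t * PV_t at t = 2.0000: 8.400707
  t * PV_t at t = 3.0000: 11.787708
  t * PV_t at t = 4.0000: 14.702474
  t * PV_t at t = 5.0000: 17.191854
  t * PV_t at t = 6.0000: 19.298620
  t * PV_t at t = 7.0000: 459.849148
Macaulay duration D = 535.720688 / 88.642928 = 6.043581
Modified duration = D / (1 + y/m) = 6.043581 / (1 + 0.069000) = 5.653490

Answer: Modified duration = 5.6535


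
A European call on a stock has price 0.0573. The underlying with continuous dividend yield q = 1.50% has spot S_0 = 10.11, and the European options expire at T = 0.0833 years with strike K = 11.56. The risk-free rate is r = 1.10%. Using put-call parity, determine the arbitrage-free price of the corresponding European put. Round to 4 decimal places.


Answer: Put price = 1.5093

Derivation:
Put-call parity: C - P = S_0 * exp(-qT) - K * exp(-rT).
S_0 * exp(-qT) = 10.1100 * 0.99875128 = 10.09737544
K * exp(-rT) = 11.5600 * 0.99908412 = 11.54941242
P = C - S*exp(-qT) + K*exp(-rT)
P = 0.0573 - 10.09737544 + 11.54941242 = 1.5093


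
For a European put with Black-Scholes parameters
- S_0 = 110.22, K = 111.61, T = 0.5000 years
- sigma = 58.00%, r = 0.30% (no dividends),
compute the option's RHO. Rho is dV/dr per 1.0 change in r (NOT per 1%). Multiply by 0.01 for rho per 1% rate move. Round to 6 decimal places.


Answer: Rho = -32.971208

Derivation:
d1 = 0.1781609587; d2 = -0.2319609744
phi(d1) = 0.3926607793; exp(-qT) = 1.0000000000; exp(-rT) = 0.9985011244
N(-d2) = 0.5917158375
Rho = -K*T*exp(-rT)*N(-d2) = -111.6100 * 0.5000 * 0.9985011244 * 0.5917158375 = -32.971208


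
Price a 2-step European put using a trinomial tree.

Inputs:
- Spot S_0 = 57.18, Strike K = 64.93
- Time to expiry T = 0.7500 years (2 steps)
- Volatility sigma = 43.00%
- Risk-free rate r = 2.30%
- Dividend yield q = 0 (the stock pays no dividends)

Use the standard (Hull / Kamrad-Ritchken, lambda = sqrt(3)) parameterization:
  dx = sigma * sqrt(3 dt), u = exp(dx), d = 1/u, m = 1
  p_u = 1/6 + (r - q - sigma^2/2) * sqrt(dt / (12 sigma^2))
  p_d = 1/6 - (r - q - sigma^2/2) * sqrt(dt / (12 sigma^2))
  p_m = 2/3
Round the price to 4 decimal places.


Answer: Price = V(0,0) = 12.7086

Derivation:
dt = T/N = 0.375000; dx = sigma*sqrt(3*dt) = 0.456084
u = exp(dx) = 1.577883; d = 1/u = 0.633761
p_u = 0.138115, p_m = 0.666667, p_d = 0.195218
Discount per step: exp(-r*dt) = 0.991412
Stock lattice S(k, j) with j the centered position index:
  k=0: S(0,+0) = 57.1800
  k=1: S(1,-1) = 36.2384; S(1,+0) = 57.1800; S(1,+1) = 90.2233
  k=2: S(2,-2) = 22.9665; S(2,-1) = 36.2384; S(2,+0) = 57.1800; S(2,+1) = 90.2233; S(2,+2) = 142.3618
Terminal payoffs V(N, j) = max(K - S_T, 0):
  V(2,-2) = 41.963504; V(2,-1) = 28.691564; V(2,+0) = 7.750000; V(2,+1) = 0.000000; V(2,+2) = 0.000000
Backward induction: V(k, j) = exp(-r*dt) * [p_u * V(k+1, j+1) + p_m * V(k+1, j) + p_d * V(k+1, j-1)]
  V(1,-1) = exp(-r*dt) * [p_u*7.750000 + p_m*28.691564 + p_d*41.963504] = 28.146328
  V(1,+0) = exp(-r*dt) * [p_u*0.000000 + p_m*7.750000 + p_d*28.691564] = 10.675308
  V(1,+1) = exp(-r*dt) * [p_u*0.000000 + p_m*0.000000 + p_d*7.750000] = 1.499948
  V(0,+0) = exp(-r*dt) * [p_u*1.499948 + p_m*10.675308 + p_d*28.146328] = 12.708626


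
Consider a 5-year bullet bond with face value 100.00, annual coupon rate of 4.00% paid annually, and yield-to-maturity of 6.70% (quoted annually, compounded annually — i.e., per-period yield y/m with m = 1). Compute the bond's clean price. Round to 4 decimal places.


Answer: Price = 88.8400

Derivation:
Coupon per period c = face * coupon_rate / m = 4.000000
Periods per year m = 1; per-period yield y/m = 0.067000
Number of cashflows N = 5
Cashflows (t years, CF_t, discount factor 1/(1+y/m)^(m*t), PV):
  t = 1.0000: CF_t = 4.000000, DF = 0.937207, PV = 3.748828
  t = 2.0000: CF_t = 4.000000, DF = 0.878357, PV = 3.513429
  t = 3.0000: CF_t = 4.000000, DF = 0.823203, PV = 3.292810
  t = 4.0000: CF_t = 4.000000, DF = 0.771511, PV = 3.086045
  t = 5.0000: CF_t = 104.000000, DF = 0.723066, PV = 75.198857
Price P = sum_t PV_t = 88.839971


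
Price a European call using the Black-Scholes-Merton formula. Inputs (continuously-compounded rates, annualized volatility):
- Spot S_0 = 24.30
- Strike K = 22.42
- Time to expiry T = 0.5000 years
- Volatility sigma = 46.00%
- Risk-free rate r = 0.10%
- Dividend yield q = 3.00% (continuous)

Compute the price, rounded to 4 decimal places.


d1 = (ln(S/K) + (r - q + 0.5*sigma^2) * T) / (sigma * sqrt(T)) = 0.36561397
d2 = d1 - sigma * sqrt(T) = 0.04034485
exp(-rT) = 0.99950012; exp(-qT) = 0.98511194
C = S_0 * exp(-qT) * N(d1) - K * exp(-rT) * N(d2)
N(d1) = 0.64267342; N(d2) = 0.51609090
C = 24.3000 * 0.98511194 * 0.64267342 - 22.4200 * 0.99950012 * 0.51609090 = 3.8195

Answer: Price = 3.8195


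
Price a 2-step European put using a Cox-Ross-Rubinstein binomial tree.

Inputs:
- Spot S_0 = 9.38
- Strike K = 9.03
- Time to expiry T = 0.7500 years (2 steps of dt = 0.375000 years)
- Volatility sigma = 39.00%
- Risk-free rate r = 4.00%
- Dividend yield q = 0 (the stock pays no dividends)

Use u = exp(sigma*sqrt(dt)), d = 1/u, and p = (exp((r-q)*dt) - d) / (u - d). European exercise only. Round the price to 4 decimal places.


dt = T/N = 0.375000
u = exp(sigma*sqrt(dt)) = 1.269757; d = 1/u = 0.787552
p = (exp((r-q)*dt) - d) / (u - d) = 0.471918
Discount per step: exp(-r*dt) = 0.985112
Stock lattice S(k, i) with i counting down-moves:
  k=0: S(0,0) = 9.3800
  k=1: S(1,0) = 11.9103; S(1,1) = 7.3872
  k=2: S(2,0) = 15.1232; S(2,1) = 9.3800; S(2,2) = 5.8178
Terminal payoffs V(N, i) = max(K - S_T, 0):
  V(2,0) = 0.000000; V(2,1) = 0.000000; V(2,2) = 3.212159
Backward induction: V(k, i) = exp(-r*dt) * [p * V(k+1, i) + (1-p) * V(k+1, i+1)].
  V(1,0) = exp(-r*dt) * [p*0.000000 + (1-p)*0.000000] = 0.000000
  V(1,1) = exp(-r*dt) * [p*0.000000 + (1-p)*3.212159] = 1.671030
  V(0,0) = exp(-r*dt) * [p*0.000000 + (1-p)*1.671030] = 0.869304

Answer: Price = V(0,0) = 0.8693


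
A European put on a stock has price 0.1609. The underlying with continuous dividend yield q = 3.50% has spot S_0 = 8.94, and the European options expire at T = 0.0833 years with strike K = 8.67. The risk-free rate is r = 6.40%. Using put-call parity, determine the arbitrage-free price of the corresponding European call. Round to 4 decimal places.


Answer: Call price = 0.4510

Derivation:
Put-call parity: C - P = S_0 * exp(-qT) - K * exp(-rT).
S_0 * exp(-qT) = 8.9400 * 0.99708875 = 8.91397339
K * exp(-rT) = 8.6700 * 0.99468299 = 8.62390149
C = P + S*exp(-qT) - K*exp(-rT)
C = 0.1609 + 8.91397339 - 8.62390149 = 0.4510


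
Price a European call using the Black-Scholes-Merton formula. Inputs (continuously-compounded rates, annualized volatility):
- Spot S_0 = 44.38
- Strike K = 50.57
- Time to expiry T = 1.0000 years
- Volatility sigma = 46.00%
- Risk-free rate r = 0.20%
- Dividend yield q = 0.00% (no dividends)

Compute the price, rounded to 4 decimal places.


d1 = (ln(S/K) + (r - q + 0.5*sigma^2) * T) / (sigma * sqrt(T)) = -0.04949913
d2 = d1 - sigma * sqrt(T) = -0.50949913
exp(-rT) = 0.99800200; exp(-qT) = 1.00000000
C = S_0 * exp(-qT) * N(d1) - K * exp(-rT) * N(d2)
N(d1) = 0.48026077; N(d2) = 0.30520121
C = 44.3800 * 1.00000000 * 0.48026077 - 50.5700 * 0.99800200 * 0.30520121 = 5.9108

Answer: Price = 5.9108


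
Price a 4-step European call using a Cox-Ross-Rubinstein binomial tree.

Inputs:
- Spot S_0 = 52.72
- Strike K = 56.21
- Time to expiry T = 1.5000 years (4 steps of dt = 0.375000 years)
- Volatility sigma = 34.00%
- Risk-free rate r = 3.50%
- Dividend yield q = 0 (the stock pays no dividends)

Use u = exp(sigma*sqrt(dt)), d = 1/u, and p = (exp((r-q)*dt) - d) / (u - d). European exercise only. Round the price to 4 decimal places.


dt = T/N = 0.375000
u = exp(sigma*sqrt(dt)) = 1.231468; d = 1/u = 0.812039
p = (exp((r-q)*dt) - d) / (u - d) = 0.479634
Discount per step: exp(-r*dt) = 0.986961
Stock lattice S(k, i) with i counting down-moves:
  k=0: S(0,0) = 52.7200
  k=1: S(1,0) = 64.9230; S(1,1) = 42.8107
  k=2: S(2,0) = 79.9505; S(2,1) = 52.7200; S(2,2) = 34.7640
  k=3: S(3,0) = 98.4565; S(3,1) = 64.9230; S(3,2) = 42.8107; S(3,3) = 28.2297
  k=4: S(4,0) = 121.2460; S(4,1) = 79.9505; S(4,2) = 52.7200; S(4,3) = 34.7640; S(4,4) = 22.9236
Terminal payoffs V(N, i) = max(S_T - K, 0):
  V(4,0) = 65.035983; V(4,1) = 23.740536; V(4,2) = 0.000000; V(4,3) = 0.000000; V(4,4) = 0.000000
Backward induction: V(k, i) = exp(-r*dt) * [p * V(k+1, i) + (1-p) * V(k+1, i+1)].
  V(3,0) = exp(-r*dt) * [p*65.035983 + (1-p)*23.740536] = 42.979431
  V(3,1) = exp(-r*dt) * [p*23.740536 + (1-p)*0.000000] = 11.238303
  V(3,2) = exp(-r*dt) * [p*0.000000 + (1-p)*0.000000] = 0.000000
  V(3,3) = exp(-r*dt) * [p*0.000000 + (1-p)*0.000000] = 0.000000
  V(2,0) = exp(-r*dt) * [p*42.979431 + (1-p)*11.238303] = 26.117390
  V(2,1) = exp(-r*dt) * [p*11.238303 + (1-p)*0.000000] = 5.319992
  V(2,2) = exp(-r*dt) * [p*0.000000 + (1-p)*0.000000] = 0.000000
  V(1,0) = exp(-r*dt) * [p*26.117390 + (1-p)*5.319992] = 15.095703
  V(1,1) = exp(-r*dt) * [p*5.319992 + (1-p)*0.000000] = 2.518380
  V(0,0) = exp(-r*dt) * [p*15.095703 + (1-p)*2.518380] = 8.439400

Answer: Price = V(0,0) = 8.4394


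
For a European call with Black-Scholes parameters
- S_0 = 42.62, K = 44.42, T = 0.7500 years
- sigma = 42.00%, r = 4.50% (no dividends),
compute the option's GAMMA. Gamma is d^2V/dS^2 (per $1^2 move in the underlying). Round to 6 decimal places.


d1 = 0.1609262377; d2 = -0.2028044319
phi(d1) = 0.3938098264; exp(-qT) = 1.0000000000; exp(-rT) = 0.9668131777
Gamma = exp(-qT) * phi(d1) / (S * sigma * sqrt(T)) = 1.0000000000 * 0.3938098264 / (42.6200 * 0.4200 * 0.8660254038) = 0.025403

Answer: Gamma = 0.025403


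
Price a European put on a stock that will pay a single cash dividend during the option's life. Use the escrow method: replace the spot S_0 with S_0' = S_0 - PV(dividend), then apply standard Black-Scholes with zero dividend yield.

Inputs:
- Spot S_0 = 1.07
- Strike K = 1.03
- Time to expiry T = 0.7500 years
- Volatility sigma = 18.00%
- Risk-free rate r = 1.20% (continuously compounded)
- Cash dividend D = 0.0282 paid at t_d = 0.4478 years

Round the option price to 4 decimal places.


Answer: Price = 0.0540

Derivation:
PV(D) = D * exp(-r * t_d) = 0.0282 * 0.99464081 = 0.02804887
S_0' = S_0 - PV(D) = 1.0700 - 0.02804887 = 1.04195113
d1 = (ln(S_0'/K) + (r + sigma^2/2)*T) / (sigma*sqrt(T)) = 0.20968232
d2 = d1 - sigma*sqrt(T) = 0.05379775
exp(-rT) = 0.99104038
N(-d1) = 0.41695781; N(-d2) = 0.47854815
P = K * exp(-rT) * N(-d2) - S_0' * N(-d1) = 1.0300 * 0.99104038 * 0.47854815 - 1.04195113 * 0.41695781 = 0.0540


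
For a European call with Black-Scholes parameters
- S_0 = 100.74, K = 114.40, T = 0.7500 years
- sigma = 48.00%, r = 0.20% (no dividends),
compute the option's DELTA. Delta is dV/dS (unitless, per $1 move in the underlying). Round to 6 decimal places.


d1 = -0.0944404038; d2 = -0.5101325976
phi(d1) = 0.3971671603; exp(-qT) = 1.0000000000; exp(-rT) = 0.9985011244
N(d1) = 0.4623796608
Delta = exp(-qT) * N(d1) = 1.0000000000 * 0.4623796608 = 0.462380

Answer: Delta = 0.462380


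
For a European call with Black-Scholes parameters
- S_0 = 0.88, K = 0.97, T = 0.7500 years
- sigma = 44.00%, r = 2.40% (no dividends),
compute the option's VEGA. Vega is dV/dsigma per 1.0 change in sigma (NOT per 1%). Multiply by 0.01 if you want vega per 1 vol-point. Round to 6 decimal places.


Answer: Vega = 0.303987

Derivation:
d1 = -0.0177775701; d2 = -0.3988287478
phi(d1) = 0.3988792441; exp(-qT) = 1.0000000000; exp(-rT) = 0.9821610324
Vega = S * exp(-qT) * phi(d1) * sqrt(T) = 0.8800 * 1.0000000000 * 0.3988792441 * 0.8660254038 = 0.303987


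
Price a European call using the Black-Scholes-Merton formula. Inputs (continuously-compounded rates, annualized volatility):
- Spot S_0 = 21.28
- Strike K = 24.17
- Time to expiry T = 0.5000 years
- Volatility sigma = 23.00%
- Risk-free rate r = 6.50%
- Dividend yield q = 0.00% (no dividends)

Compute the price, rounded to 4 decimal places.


Answer: Price = 0.6279

Derivation:
d1 = (ln(S/K) + (r - q + 0.5*sigma^2) * T) / (sigma * sqrt(T)) = -0.50185846
d2 = d1 - sigma * sqrt(T) = -0.66449302
exp(-rT) = 0.96802245; exp(-qT) = 1.00000000
C = S_0 * exp(-qT) * N(d1) - K * exp(-rT) * N(d2)
N(d1) = 0.30788354; N(d2) = 0.25318741
C = 21.2800 * 1.00000000 * 0.30788354 - 24.1700 * 0.96802245 * 0.25318741 = 0.6279


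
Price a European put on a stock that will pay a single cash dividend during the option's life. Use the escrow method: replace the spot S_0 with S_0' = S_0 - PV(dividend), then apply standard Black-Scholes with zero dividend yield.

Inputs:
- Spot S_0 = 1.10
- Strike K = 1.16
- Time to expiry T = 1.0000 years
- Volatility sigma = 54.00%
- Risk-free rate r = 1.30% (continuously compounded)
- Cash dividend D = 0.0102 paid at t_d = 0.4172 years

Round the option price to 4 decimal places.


Answer: Price = 0.2664

Derivation:
PV(D) = D * exp(-r * t_d) = 0.0102 * 0.99459108 = 0.01014483
S_0' = S_0 - PV(D) = 1.1000 - 0.01014483 = 1.08985517
d1 = (ln(S_0'/K) + (r + sigma^2/2)*T) / (sigma*sqrt(T)) = 0.17856447
d2 = d1 - sigma*sqrt(T) = -0.36143553
exp(-rT) = 0.98708414
N(-d1) = 0.42913985; N(-d2) = 0.64111306
P = K * exp(-rT) * N(-d2) - S_0' * N(-d1) = 1.1600 * 0.98708414 * 0.64111306 - 1.08985517 * 0.42913985 = 0.2664


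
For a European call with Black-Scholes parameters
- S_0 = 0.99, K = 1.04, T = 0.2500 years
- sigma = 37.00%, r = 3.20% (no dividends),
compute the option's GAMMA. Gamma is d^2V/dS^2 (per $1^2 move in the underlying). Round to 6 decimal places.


d1 = -0.1305867514; d2 = -0.3155867514
phi(d1) = 0.3955551796; exp(-qT) = 1.0000000000; exp(-rT) = 0.9920319148
Gamma = exp(-qT) * phi(d1) / (S * sigma * sqrt(T)) = 1.0000000000 * 0.3955551796 / (0.9900 * 0.3700 * 0.5000000000) = 2.159733

Answer: Gamma = 2.159733


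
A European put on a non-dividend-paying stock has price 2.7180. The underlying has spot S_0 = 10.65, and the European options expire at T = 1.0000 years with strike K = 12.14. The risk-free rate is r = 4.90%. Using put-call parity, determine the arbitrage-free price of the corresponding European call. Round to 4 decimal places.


Answer: Call price = 1.8085

Derivation:
Put-call parity: C - P = S_0 * exp(-qT) - K * exp(-rT).
S_0 * exp(-qT) = 10.6500 * 1.00000000 = 10.65000000
K * exp(-rT) = 12.1400 * 0.95218113 = 11.55947891
C = P + S*exp(-qT) - K*exp(-rT)
C = 2.7180 + 10.65000000 - 11.55947891 = 1.8085


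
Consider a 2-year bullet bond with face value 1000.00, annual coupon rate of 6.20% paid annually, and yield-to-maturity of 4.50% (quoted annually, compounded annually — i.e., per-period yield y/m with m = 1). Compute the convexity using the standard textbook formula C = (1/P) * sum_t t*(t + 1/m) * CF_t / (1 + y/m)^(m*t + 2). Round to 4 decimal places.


Coupon per period c = face * coupon_rate / m = 62.000000
Periods per year m = 1; per-period yield y/m = 0.045000
Number of cashflows N = 2
Cashflows (t years, CF_t, discount factor 1/(1+y/m)^(m*t), PV):
  t = 1.0000: CF_t = 62.000000, DF = 0.956938, PV = 59.330144
  t = 2.0000: CF_t = 1062.000000, DF = 0.915730, PV = 972.505208
Price P = sum_t PV_t = 1031.835352
Convexity numerator sum_t t*(t + 1/m) * CF_t / (1+y/m)^(m*t + 2):
  t = 1.0000: term = 108.660779
  t = 2.0000: term = 5343.312881
Convexity = (1/P) * sum = 5451.973660 / 1031.835352 = 5.283763

Answer: Convexity = 5.2838


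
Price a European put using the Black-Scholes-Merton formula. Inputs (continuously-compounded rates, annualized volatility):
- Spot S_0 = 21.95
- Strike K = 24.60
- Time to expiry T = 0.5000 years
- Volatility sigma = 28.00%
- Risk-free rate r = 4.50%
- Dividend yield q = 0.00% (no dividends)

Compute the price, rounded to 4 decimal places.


Answer: Price = 3.0546

Derivation:
d1 = (ln(S/K) + (r - q + 0.5*sigma^2) * T) / (sigma * sqrt(T)) = -0.36304531
d2 = d1 - sigma * sqrt(T) = -0.56103520
exp(-rT) = 0.97775124; exp(-qT) = 1.00000000
P = K * exp(-rT) * N(-d2) - S_0 * exp(-qT) * N(-d1)
N(-d1) = 0.64171448; N(-d2) = 0.71261323
P = 24.6000 * 0.97775124 * 0.71261323 - 21.9500 * 1.00000000 * 0.64171448 = 3.0546


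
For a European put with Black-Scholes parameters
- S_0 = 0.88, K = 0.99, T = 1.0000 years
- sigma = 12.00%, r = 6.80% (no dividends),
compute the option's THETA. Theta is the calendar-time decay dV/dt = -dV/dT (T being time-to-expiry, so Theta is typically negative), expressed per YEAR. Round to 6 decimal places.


Answer: Theta = 0.023150

Derivation:
d1 = -0.3548586305; d2 = -0.4748586305
phi(d1) = 0.3745983637; exp(-qT) = 1.0000000000; exp(-rT) = 0.9342604736
Theta = -S*exp(-qT)*phi(d1)*sigma/(2*sqrt(T)) + r*K*exp(-rT)*N(-d2) - q*S*exp(-qT)*N(-d1)
N(-d1) = 0.6386522489; N(-d2) = 0.6825561301; sqrt(T) = 1.0000000000
Term 1 = -0.8800 * 1.0000000000 * 0.3745983637 * 0.1200 / (2 * 1.0000000000) = -0.0197787936
Term 2 = 0.0680 * 0.9900 * 0.9342604736 * 0.6825561301 = 0.0429289686
Term 3 = 0 (no dividend yield, q = 0)
Theta = -0.0197787936 + (0.0429289686) + (0.0000000000) = 0.023150


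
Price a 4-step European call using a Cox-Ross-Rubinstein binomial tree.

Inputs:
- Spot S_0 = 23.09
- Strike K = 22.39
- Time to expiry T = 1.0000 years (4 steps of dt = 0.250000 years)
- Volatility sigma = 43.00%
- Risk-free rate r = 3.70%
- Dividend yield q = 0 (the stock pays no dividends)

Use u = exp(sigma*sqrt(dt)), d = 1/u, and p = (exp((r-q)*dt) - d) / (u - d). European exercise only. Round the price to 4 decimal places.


Answer: Price = V(0,0) = 4.4906

Derivation:
dt = T/N = 0.250000
u = exp(sigma*sqrt(dt)) = 1.239862; d = 1/u = 0.806541
p = (exp((r-q)*dt) - d) / (u - d) = 0.467902
Discount per step: exp(-r*dt) = 0.990793
Stock lattice S(k, i) with i counting down-moves:
  k=0: S(0,0) = 23.0900
  k=1: S(1,0) = 28.6284; S(1,1) = 18.6230
  k=2: S(2,0) = 35.4953; S(2,1) = 23.0900; S(2,2) = 15.0203
  k=3: S(3,0) = 44.0092; S(3,1) = 28.6284; S(3,2) = 18.6230; S(3,3) = 12.1145
  k=4: S(4,0) = 54.5654; S(4,1) = 35.4953; S(4,2) = 23.0900; S(4,3) = 15.0203; S(4,4) = 9.7708
Terminal payoffs V(N, i) = max(S_T - K, 0):
  V(4,0) = 32.175380; V(4,1) = 13.105276; V(4,2) = 0.700000; V(4,3) = 0.000000; V(4,4) = 0.000000
Backward induction: V(k, i) = exp(-r*dt) * [p * V(k+1, i) + (1-p) * V(k+1, i+1)].
  V(3,0) = exp(-r*dt) * [p*32.175380 + (1-p)*13.105276] = 21.825393
  V(3,1) = exp(-r*dt) * [p*13.105276 + (1-p)*0.700000] = 6.444564
  V(3,2) = exp(-r*dt) * [p*0.700000 + (1-p)*0.000000] = 0.324516
  V(3,3) = exp(-r*dt) * [p*0.000000 + (1-p)*0.000000] = 0.000000
  V(2,0) = exp(-r*dt) * [p*21.825393 + (1-p)*6.444564] = 13.515683
  V(2,1) = exp(-r*dt) * [p*6.444564 + (1-p)*0.324516] = 3.158744
  V(2,2) = exp(-r*dt) * [p*0.324516 + (1-p)*0.000000] = 0.150443
  V(1,0) = exp(-r*dt) * [p*13.515683 + (1-p)*3.158744] = 7.931073
  V(1,1) = exp(-r*dt) * [p*3.158744 + (1-p)*0.150443] = 1.543688
  V(0,0) = exp(-r*dt) * [p*7.931073 + (1-p)*1.543688] = 4.490627


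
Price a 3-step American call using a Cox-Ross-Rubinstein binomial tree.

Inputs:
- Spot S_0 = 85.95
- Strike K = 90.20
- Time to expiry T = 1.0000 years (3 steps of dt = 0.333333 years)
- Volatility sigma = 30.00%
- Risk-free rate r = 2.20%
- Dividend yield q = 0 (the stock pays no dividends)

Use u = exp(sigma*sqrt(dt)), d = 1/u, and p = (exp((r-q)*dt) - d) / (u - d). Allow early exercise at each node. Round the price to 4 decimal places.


dt = T/N = 0.333333
u = exp(sigma*sqrt(dt)) = 1.189110; d = 1/u = 0.840965
p = (exp((r-q)*dt) - d) / (u - d) = 0.477948
Discount per step: exp(-r*dt) = 0.992693
Stock lattice S(k, i) with i counting down-moves:
  k=0: S(0,0) = 85.9500
  k=1: S(1,0) = 102.2040; S(1,1) = 72.2810
  k=2: S(2,0) = 121.5318; S(2,1) = 85.9500; S(2,2) = 60.7858
  k=3: S(3,0) = 144.5147; S(3,1) = 102.2040; S(3,2) = 72.2810; S(3,3) = 51.1187
Terminal payoffs V(N, i) = max(S_T - K, 0):
  V(3,0) = 54.314663; V(3,1) = 12.004000; V(3,2) = 0.000000; V(3,3) = 0.000000
Backward induction: V(k, i) = exp(-r*dt) * [p * V(k+1, i) + (1-p) * V(k+1, i+1)]; then take max(V_cont, immediate exercise) for American.
  V(2,0) = exp(-r*dt) * [p*54.314663 + (1-p)*12.004000] = 31.990839; exercise = 31.331792; V(2,0) = max -> 31.990839
  V(2,1) = exp(-r*dt) * [p*12.004000 + (1-p)*0.000000] = 5.695369; exercise = 0.000000; V(2,1) = max -> 5.695369
  V(2,2) = exp(-r*dt) * [p*0.000000 + (1-p)*0.000000] = 0.000000; exercise = 0.000000; V(2,2) = max -> 0.000000
  V(1,0) = exp(-r*dt) * [p*31.990839 + (1-p)*5.695369] = 18.129799; exercise = 12.004000; V(1,0) = max -> 18.129799
  V(1,1) = exp(-r*dt) * [p*5.695369 + (1-p)*0.000000] = 2.702202; exercise = 0.000000; V(1,1) = max -> 2.702202
  V(0,0) = exp(-r*dt) * [p*18.129799 + (1-p)*2.702202] = 10.002174; exercise = 0.000000; V(0,0) = max -> 10.002174

Answer: Price = V(0,0) = 10.0022


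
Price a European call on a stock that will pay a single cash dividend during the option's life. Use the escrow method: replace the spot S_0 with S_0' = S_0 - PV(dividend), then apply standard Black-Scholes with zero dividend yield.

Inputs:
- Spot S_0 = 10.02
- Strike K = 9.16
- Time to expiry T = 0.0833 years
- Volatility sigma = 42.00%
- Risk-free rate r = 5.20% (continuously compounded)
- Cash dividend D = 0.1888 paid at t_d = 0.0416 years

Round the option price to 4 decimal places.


PV(D) = D * exp(-r * t_d) = 0.1888 * 0.99783914 = 0.18839203
S_0' = S_0 - PV(D) = 10.0200 - 0.18839203 = 9.83160797
d1 = (ln(S_0'/K) + (r + sigma^2/2)*T) / (sigma*sqrt(T)) = 0.68004828
d2 = d1 - sigma*sqrt(T) = 0.55882897
exp(-rT) = 0.99567777
N(d1) = 0.75176305; N(d2) = 0.71186078
C = S_0' * N(d1) - K * exp(-rT) * N(d2) = 9.83160797 * 0.75176305 - 9.1600 * 0.99567777 * 0.71186078 = 0.8986

Answer: Price = 0.8986


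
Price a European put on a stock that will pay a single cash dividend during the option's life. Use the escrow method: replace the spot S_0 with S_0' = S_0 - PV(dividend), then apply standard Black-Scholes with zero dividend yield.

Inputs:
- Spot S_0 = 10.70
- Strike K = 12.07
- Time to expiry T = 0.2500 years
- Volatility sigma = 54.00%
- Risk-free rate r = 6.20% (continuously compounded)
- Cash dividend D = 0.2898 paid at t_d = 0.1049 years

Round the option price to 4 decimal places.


PV(D) = D * exp(-r * t_d) = 0.2898 * 0.99351730 = 0.28792131
S_0' = S_0 - PV(D) = 10.7000 - 0.28792131 = 10.41207869
d1 = (ln(S_0'/K) + (r + sigma^2/2)*T) / (sigma*sqrt(T)) = -0.35483885
d2 = d1 - sigma*sqrt(T) = -0.62483885
exp(-rT) = 0.98461951
N(-d1) = 0.63864484; N(-d2) = 0.73396159
P = K * exp(-rT) * N(-d2) - S_0' * N(-d1) = 12.0700 * 0.98461951 * 0.73396159 - 10.41207869 * 0.63864484 = 2.0730

Answer: Price = 2.0730


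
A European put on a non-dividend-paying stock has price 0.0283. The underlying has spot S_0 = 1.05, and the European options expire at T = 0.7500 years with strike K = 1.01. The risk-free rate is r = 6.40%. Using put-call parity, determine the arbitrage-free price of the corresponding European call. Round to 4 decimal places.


Answer: Call price = 0.1156

Derivation:
Put-call parity: C - P = S_0 * exp(-qT) - K * exp(-rT).
S_0 * exp(-qT) = 1.0500 * 1.00000000 = 1.05000000
K * exp(-rT) = 1.0100 * 0.95313379 = 0.96266512
C = P + S*exp(-qT) - K*exp(-rT)
C = 0.0283 + 1.05000000 - 0.96266512 = 0.1156


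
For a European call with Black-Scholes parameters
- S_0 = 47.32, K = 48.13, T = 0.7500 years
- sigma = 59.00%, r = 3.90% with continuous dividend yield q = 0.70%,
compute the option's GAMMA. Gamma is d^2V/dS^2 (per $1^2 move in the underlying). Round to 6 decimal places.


Answer: Gamma = 0.015829

Derivation:
d1 = 0.2692308696; d2 = -0.2417241187
phi(d1) = 0.3847424368; exp(-qT) = 0.9947637572; exp(-rT) = 0.9711736407
Gamma = exp(-qT) * phi(d1) / (S * sigma * sqrt(T)) = 0.9947637572 * 0.3847424368 / (47.3200 * 0.5900 * 0.8660254038) = 0.015829


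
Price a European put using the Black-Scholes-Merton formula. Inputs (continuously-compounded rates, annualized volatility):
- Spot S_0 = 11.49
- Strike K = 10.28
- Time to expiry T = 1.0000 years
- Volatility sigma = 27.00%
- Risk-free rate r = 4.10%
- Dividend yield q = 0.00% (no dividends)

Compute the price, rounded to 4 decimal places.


Answer: Price = 0.5115

Derivation:
d1 = (ln(S/K) + (r - q + 0.5*sigma^2) * T) / (sigma * sqrt(T)) = 0.69898827
d2 = d1 - sigma * sqrt(T) = 0.42898827
exp(-rT) = 0.95982913; exp(-qT) = 1.00000000
P = K * exp(-rT) * N(-d2) - S_0 * exp(-qT) * N(-d1)
N(-d1) = 0.24227968; N(-d2) = 0.33396588
P = 10.2800 * 0.95982913 * 0.33396588 - 11.4900 * 1.00000000 * 0.24227968 = 0.5115


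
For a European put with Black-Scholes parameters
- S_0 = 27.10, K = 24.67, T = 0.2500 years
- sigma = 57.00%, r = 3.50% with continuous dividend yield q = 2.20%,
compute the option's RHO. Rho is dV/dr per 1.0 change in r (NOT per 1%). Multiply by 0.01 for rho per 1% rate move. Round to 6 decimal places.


Answer: Rho = -2.575805

Derivation:
d1 = 0.4835378854; d2 = 0.1985378854
phi(d1) = 0.3549270596; exp(-qT) = 0.9945150973; exp(-rT) = 0.9912881698
N(-d2) = 0.4213121232
Rho = -K*T*exp(-rT)*N(-d2) = -24.6700 * 0.2500 * 0.9912881698 * 0.4213121232 = -2.575805


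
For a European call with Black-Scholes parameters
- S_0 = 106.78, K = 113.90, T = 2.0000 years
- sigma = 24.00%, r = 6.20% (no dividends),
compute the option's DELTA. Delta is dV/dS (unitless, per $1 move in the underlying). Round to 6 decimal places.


d1 = 0.3448611998; d2 = 0.0054499448
phi(d1) = 0.3759108906; exp(-qT) = 1.0000000000; exp(-rT) = 0.8833798409
N(d1) = 0.6349006394
Delta = exp(-qT) * N(d1) = 1.0000000000 * 0.6349006394 = 0.634901

Answer: Delta = 0.634901


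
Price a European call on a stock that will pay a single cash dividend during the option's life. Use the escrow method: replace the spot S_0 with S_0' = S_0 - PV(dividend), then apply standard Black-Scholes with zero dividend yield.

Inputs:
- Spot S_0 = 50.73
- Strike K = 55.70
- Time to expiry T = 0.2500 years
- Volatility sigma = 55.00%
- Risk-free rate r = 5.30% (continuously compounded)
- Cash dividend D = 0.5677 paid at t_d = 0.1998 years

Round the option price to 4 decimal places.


Answer: Price = 3.6618

Derivation:
PV(D) = D * exp(-r * t_d) = 0.5677 * 0.98946647 = 0.56172012
S_0' = S_0 - PV(D) = 50.7300 - 0.56172012 = 50.16827988
d1 = (ln(S_0'/K) + (r + sigma^2/2)*T) / (sigma*sqrt(T)) = -0.19467162
d2 = d1 - sigma*sqrt(T) = -0.46967162
exp(-rT) = 0.98683739
N(d1) = 0.42282502; N(d2) = 0.31929482
C = S_0' * N(d1) - K * exp(-rT) * N(d2) = 50.16827988 * 0.42282502 - 55.7000 * 0.98683739 * 0.31929482 = 3.6618


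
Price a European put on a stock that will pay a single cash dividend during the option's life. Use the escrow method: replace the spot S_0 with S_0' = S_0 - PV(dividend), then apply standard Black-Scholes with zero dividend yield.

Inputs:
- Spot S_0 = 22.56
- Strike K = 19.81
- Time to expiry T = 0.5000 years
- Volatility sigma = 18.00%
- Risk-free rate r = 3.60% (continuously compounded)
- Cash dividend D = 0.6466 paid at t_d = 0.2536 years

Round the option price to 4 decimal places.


PV(D) = D * exp(-r * t_d) = 0.6466 * 0.99091195 = 0.64072367
S_0' = S_0 - PV(D) = 22.5600 - 0.64072367 = 21.91927633
d1 = (ln(S_0'/K) + (r + sigma^2/2)*T) / (sigma*sqrt(T)) = 1.00000288
d2 = d1 - sigma*sqrt(T) = 0.87272366
exp(-rT) = 0.98216103
N(-d1) = 0.15865456; N(-d2) = 0.19140686
P = K * exp(-rT) * N(-d2) - S_0' * N(-d1) = 19.8100 * 0.98216103 * 0.19140686 - 21.91927633 * 0.15865456 = 0.2465

Answer: Price = 0.2465


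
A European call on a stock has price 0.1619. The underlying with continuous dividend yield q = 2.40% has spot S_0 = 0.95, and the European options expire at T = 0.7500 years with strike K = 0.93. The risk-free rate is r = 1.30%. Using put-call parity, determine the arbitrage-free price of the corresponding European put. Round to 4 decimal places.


Answer: Put price = 0.1498

Derivation:
Put-call parity: C - P = S_0 * exp(-qT) - K * exp(-rT).
S_0 * exp(-qT) = 0.9500 * 0.98216103 = 0.93305298
K * exp(-rT) = 0.9300 * 0.99029738 = 0.92097656
P = C - S*exp(-qT) + K*exp(-rT)
P = 0.1619 - 0.93305298 + 0.92097656 = 0.1498


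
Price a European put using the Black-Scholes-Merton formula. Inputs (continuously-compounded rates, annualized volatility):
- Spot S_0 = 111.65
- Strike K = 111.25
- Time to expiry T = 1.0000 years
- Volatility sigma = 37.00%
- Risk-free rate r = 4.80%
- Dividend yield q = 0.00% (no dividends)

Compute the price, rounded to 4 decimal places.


Answer: Price = 13.3213

Derivation:
d1 = (ln(S/K) + (r - q + 0.5*sigma^2) * T) / (sigma * sqrt(T)) = 0.32442988
d2 = d1 - sigma * sqrt(T) = -0.04557012
exp(-rT) = 0.95313379; exp(-qT) = 1.00000000
P = K * exp(-rT) * N(-d2) - S_0 * exp(-qT) * N(-d1)
N(-d1) = 0.37280630; N(-d2) = 0.51817356
P = 111.2500 * 0.95313379 * 0.51817356 - 111.6500 * 1.00000000 * 0.37280630 = 13.3213


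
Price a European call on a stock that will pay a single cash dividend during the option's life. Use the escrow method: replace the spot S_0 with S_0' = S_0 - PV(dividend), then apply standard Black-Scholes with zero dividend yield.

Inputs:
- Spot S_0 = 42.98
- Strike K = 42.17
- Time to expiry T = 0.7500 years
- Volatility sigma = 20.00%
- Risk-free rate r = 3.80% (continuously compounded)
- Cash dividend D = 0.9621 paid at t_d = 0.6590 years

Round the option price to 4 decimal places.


PV(D) = D * exp(-r * t_d) = 0.9621 * 0.97526895 = 0.93830626
S_0' = S_0 - PV(D) = 42.9800 - 0.93830626 = 42.04169374
d1 = (ln(S_0'/K) + (r + sigma^2/2)*T) / (sigma*sqrt(T)) = 0.23355416
d2 = d1 - sigma*sqrt(T) = 0.06034907
exp(-rT) = 0.97190229
N(d1) = 0.59233444; N(d2) = 0.52406119
C = S_0' * N(d1) - K * exp(-rT) * N(d2) = 42.04169374 * 0.59233444 - 42.1700 * 0.97190229 * 0.52406119 = 3.4240

Answer: Price = 3.4240


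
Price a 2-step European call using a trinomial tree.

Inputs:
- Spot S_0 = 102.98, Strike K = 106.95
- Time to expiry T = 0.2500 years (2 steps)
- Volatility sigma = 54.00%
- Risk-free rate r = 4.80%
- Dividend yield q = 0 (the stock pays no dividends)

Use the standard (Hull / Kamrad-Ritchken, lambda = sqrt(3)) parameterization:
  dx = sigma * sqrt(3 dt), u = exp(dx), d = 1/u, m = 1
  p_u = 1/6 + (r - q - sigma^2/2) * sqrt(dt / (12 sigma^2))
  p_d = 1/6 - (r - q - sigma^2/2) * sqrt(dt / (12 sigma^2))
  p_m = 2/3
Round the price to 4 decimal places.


dt = T/N = 0.125000; dx = sigma*sqrt(3*dt) = 0.330681
u = exp(dx) = 1.391916; d = 1/u = 0.718434
p_u = 0.148182, p_m = 0.666667, p_d = 0.185151
Discount per step: exp(-r*dt) = 0.994018
Stock lattice S(k, j) with j the centered position index:
  k=0: S(0,+0) = 102.9800
  k=1: S(1,-1) = 73.9844; S(1,+0) = 102.9800; S(1,+1) = 143.3395
  k=2: S(2,-2) = 53.1529; S(2,-1) = 73.9844; S(2,+0) = 102.9800; S(2,+1) = 143.3395; S(2,+2) = 199.5165
Terminal payoffs V(N, j) = max(S_T - K, 0):
  V(2,-2) = 0.000000; V(2,-1) = 0.000000; V(2,+0) = 0.000000; V(2,+1) = 36.389495; V(2,+2) = 92.566517
Backward induction: V(k, j) = exp(-r*dt) * [p_u * V(k+1, j+1) + p_m * V(k+1, j) + p_d * V(k+1, j-1)]
  V(1,-1) = exp(-r*dt) * [p_u*0.000000 + p_m*0.000000 + p_d*0.000000] = 0.000000
  V(1,+0) = exp(-r*dt) * [p_u*36.389495 + p_m*0.000000 + p_d*0.000000] = 5.360015
  V(1,+1) = exp(-r*dt) * [p_u*92.566517 + p_m*36.389495 + p_d*0.000000] = 37.749188
  V(0,+0) = exp(-r*dt) * [p_u*37.749188 + p_m*5.360015 + p_d*0.000000] = 9.112259

Answer: Price = V(0,0) = 9.1123


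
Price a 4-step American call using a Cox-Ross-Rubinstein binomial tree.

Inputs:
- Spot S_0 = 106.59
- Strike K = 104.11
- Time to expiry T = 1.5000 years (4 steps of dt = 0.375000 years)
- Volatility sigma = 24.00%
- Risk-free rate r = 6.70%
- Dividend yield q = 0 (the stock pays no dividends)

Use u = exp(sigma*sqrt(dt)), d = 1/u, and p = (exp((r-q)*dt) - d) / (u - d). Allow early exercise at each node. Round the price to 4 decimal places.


Answer: Price = V(0,0) = 18.5873

Derivation:
dt = T/N = 0.375000
u = exp(sigma*sqrt(dt)) = 1.158319; d = 1/u = 0.863320
p = (exp((r-q)*dt) - d) / (u - d) = 0.549573
Discount per step: exp(-r*dt) = 0.975188
Stock lattice S(k, i) with i counting down-moves:
  k=0: S(0,0) = 106.5900
  k=1: S(1,0) = 123.4652; S(1,1) = 92.0213
  k=2: S(2,0) = 143.0120; S(2,1) = 106.5900; S(2,2) = 79.4439
  k=3: S(3,0) = 165.6534; S(3,1) = 123.4652; S(3,2) = 92.0213; S(3,3) = 68.5855
  k=4: S(4,0) = 191.8794; S(4,1) = 143.0120; S(4,2) = 106.5900; S(4,3) = 79.4439; S(4,4) = 59.2113
Terminal payoffs V(N, i) = max(S_T - K, 0):
  V(4,0) = 87.769436; V(4,1) = 38.901989; V(4,2) = 2.480000; V(4,3) = 0.000000; V(4,4) = 0.000000
Backward induction: V(k, i) = exp(-r*dt) * [p * V(k+1, i) + (1-p) * V(k+1, i+1)]; then take max(V_cont, immediate exercise) for American.
  V(3,0) = exp(-r*dt) * [p*87.769436 + (1-p)*38.901989] = 64.126610; exercise = 61.543433; V(3,0) = max -> 64.126610
  V(3,1) = exp(-r*dt) * [p*38.901989 + (1-p)*2.480000] = 21.938346; exercise = 19.355169; V(3,1) = max -> 21.938346
  V(3,2) = exp(-r*dt) * [p*2.480000 + (1-p)*0.000000] = 1.329123; exercise = 0.000000; V(3,2) = max -> 1.329123
  V(3,3) = exp(-r*dt) * [p*0.000000 + (1-p)*0.000000] = 0.000000; exercise = 0.000000; V(3,3) = max -> 0.000000
  V(2,0) = exp(-r*dt) * [p*64.126610 + (1-p)*21.938346] = 44.004249; exercise = 38.901989; V(2,0) = max -> 44.004249
  V(2,1) = exp(-r*dt) * [p*21.938346 + (1-p)*1.329123] = 12.341383; exercise = 2.480000; V(2,1) = max -> 12.341383
  V(2,2) = exp(-r*dt) * [p*1.329123 + (1-p)*0.000000] = 0.712326; exercise = 0.000000; V(2,2) = max -> 0.712326
  V(1,0) = exp(-r*dt) * [p*44.004249 + (1-p)*12.341383] = 29.004459; exercise = 19.355169; V(1,0) = max -> 29.004459
  V(1,1) = exp(-r*dt) * [p*12.341383 + (1-p)*0.712326] = 6.927090; exercise = 0.000000; V(1,1) = max -> 6.927090
  V(0,0) = exp(-r*dt) * [p*29.004459 + (1-p)*6.927090] = 18.587286; exercise = 2.480000; V(0,0) = max -> 18.587286


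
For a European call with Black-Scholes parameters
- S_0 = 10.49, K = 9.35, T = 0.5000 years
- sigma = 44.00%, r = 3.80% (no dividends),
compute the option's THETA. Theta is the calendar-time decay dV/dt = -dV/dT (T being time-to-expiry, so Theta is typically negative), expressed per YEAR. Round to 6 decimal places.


d1 = 0.5864039079; d2 = 0.2752769242
phi(d1) = 0.3359230024; exp(-qT) = 1.0000000000; exp(-rT) = 0.9811793622
Theta = -S*exp(-qT)*phi(d1)*sigma/(2*sqrt(T)) - r*K*exp(-rT)*N(d2) + q*S*exp(-qT)*N(d1)
N(d1) = 0.7211979406; N(d2) = 0.6084482541; sqrt(T) = 0.7071067812
Term 1 = -10.4900 * 1.0000000000 * 0.3359230024 * 0.4400 / (2 * 0.7071067812) = -1.0963593131
Term 2 = -0.0380 * 9.3500 * 0.9811793622 * 0.6084482541 = -0.2121129879
Term 3 = 0 (no dividend yield, q = 0)
Theta = -1.0963593131 + (-0.2121129879) + (0.0000000000) = -1.308472

Answer: Theta = -1.308472


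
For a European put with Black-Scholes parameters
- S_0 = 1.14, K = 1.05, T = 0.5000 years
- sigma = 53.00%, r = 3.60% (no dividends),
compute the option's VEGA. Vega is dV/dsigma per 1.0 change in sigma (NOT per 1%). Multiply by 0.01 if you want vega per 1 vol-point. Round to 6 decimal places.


Answer: Vega = 0.289984

Derivation:
d1 = 0.4548513687; d2 = 0.0800847747
phi(d1) = 0.3597365155; exp(-qT) = 1.0000000000; exp(-rT) = 0.9821610324
Vega = S * exp(-qT) * phi(d1) * sqrt(T) = 1.1400 * 1.0000000000 * 0.3597365155 * 0.7071067812 = 0.289984


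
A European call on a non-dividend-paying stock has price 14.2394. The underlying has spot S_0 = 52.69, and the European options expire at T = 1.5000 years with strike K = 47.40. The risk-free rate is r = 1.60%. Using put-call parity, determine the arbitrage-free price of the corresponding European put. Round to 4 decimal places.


Put-call parity: C - P = S_0 * exp(-qT) - K * exp(-rT).
S_0 * exp(-qT) = 52.6900 * 1.00000000 = 52.69000000
K * exp(-rT) = 47.4000 * 0.97628571 = 46.27594264
P = C - S*exp(-qT) + K*exp(-rT)
P = 14.2394 - 52.69000000 + 46.27594264 = 7.8253

Answer: Put price = 7.8253


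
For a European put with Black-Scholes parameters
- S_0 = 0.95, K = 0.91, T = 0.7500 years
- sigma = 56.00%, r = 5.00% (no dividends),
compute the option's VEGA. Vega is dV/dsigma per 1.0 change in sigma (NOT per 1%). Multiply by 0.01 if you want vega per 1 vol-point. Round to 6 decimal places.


Answer: Vega = 0.301944

Derivation:
d1 = 0.4085111629; d2 = -0.0764630632
phi(d1) = 0.3670052161; exp(-qT) = 1.0000000000; exp(-rT) = 0.9631944177
Vega = S * exp(-qT) * phi(d1) * sqrt(T) = 0.9500 * 1.0000000000 * 0.3670052161 * 0.8660254038 = 0.301944
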